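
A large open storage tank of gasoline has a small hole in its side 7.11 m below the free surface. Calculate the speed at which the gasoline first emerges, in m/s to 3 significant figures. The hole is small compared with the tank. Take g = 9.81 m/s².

11.8 m/s

The surface is effectively still and both ends are open, so ½v² = gh and v = √(2·9.81·7.11) = 11.8 m/s.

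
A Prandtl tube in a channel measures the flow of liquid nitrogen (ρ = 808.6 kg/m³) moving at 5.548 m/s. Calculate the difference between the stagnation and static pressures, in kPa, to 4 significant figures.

ΔP = 12.44 kPa

Bernoulli between the free stream and the stagnation point: ½ρv² = P_stag − P_static.
ΔP = ½·808.6·5.548² = 12440 Pa.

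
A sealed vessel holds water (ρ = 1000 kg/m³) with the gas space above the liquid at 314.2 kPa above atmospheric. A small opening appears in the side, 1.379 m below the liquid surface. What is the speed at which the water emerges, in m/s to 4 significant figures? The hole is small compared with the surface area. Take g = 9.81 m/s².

Take point 1 at the surface (v₁ ≈ 0) and point 2 at the hole (at atmospheric pressure). Bernoulli: P₁ + ρg h = P_atm + ½ρv₂².
With P₁ − P_atm = 314200 Pa, v₂ = √(2gh + 2ΔP/ρ) = √(2·9.81·1.379 + 2·314200/1000) = 25.60 m/s.

v ≈ 25.60 m/s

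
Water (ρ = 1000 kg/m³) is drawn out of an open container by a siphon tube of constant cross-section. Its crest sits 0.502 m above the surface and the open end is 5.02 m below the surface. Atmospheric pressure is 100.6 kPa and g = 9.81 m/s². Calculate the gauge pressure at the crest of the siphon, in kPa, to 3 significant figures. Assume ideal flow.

P_gauge = -54.2 kPa

From the surface to the outlet (both open to atmosphere, surface at rest): v = √(2g·h_out) = √(2·9.81·5.02) = 9.92 m/s.
Continuity keeps v the same throughout the tube; from surface to crest, P_atm + 0 = P_top + ½ρv² + ρg·h_top.
P_top = 100600 − ½·1000·9.92² − 1000·9.81·0.502 = 46400 Pa. So P_gauge = P_top − P_atm = -54200 Pa.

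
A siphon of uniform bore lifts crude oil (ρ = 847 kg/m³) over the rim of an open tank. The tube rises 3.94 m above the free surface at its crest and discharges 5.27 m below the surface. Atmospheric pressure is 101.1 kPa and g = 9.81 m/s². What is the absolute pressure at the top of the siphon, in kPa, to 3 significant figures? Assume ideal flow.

P_top ≈ 24.6 kPa

From the surface to the outlet (both open to atmosphere, surface at rest): v = √(2g·h_out) = √(2·9.81·5.27) = 10.2 m/s.
The bore is uniform, so the speed at the crest is the same v. Bernoulli surface→crest: P_atm = P_top + ½ρv² + ρg·h_top.
P_top = 101100 − ½·847·10.2² − 847·9.81·3.94 = 24600 Pa.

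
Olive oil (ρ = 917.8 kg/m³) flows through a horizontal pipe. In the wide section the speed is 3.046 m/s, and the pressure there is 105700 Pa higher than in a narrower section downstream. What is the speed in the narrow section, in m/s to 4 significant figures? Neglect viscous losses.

Along the level pipe P + ½ρv² is conserved, hence v₂² = v₁² + 2(P₁ − P₂)/ρ.
v₂ = √(3.046² + 2·105700/917.8) = √(9.278 + 230.3) = 15.48 m/s.

15.48 m/s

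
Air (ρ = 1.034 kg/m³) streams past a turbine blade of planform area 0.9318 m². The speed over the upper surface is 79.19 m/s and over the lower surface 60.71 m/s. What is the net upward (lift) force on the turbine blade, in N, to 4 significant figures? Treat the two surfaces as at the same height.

F = 1245 N

From P + ½ρv² = const at equal height, P_low − P_up = ½ρ(v_up² − v_low²).
ΔP = ½·1.034·(79.19² − 60.71²) = 1337 Pa.
Lift = ΔP · A = 1337 × 0.9318 = 1245 N.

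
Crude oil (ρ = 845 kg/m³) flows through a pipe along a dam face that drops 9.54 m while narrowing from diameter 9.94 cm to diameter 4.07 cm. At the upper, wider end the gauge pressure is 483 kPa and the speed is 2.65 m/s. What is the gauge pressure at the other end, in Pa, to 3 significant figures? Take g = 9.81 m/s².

P₂ ≈ 459000 Pa

Continuity gives A₁v₁ = A₂v₂, so v₂ = (77.6 cm²)/(13.0 cm²) × 2.65 m/s = 15.8 m/s.
Applying Bernoulli between the two ends and solving for P₂: P₂ = P₁ + ½ρ(v₁² − v₂²) − ρgΔh.
P₂ = 483000 + ½·845·(2.65² − 15.8²) − 845·9.81·(−9.54) = 483000 + (-103000) − (-79100) = 459000 Pa.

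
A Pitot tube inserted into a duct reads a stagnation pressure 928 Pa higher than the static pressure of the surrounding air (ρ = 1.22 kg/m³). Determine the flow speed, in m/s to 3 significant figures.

v = 39.0 m/s

The dynamic pressure equals the rise in static pressure at the stagnation point: ΔP = ½ρv².
v = √(2ΔP/ρ) = √(2·928/1.22) = 39.0 m/s.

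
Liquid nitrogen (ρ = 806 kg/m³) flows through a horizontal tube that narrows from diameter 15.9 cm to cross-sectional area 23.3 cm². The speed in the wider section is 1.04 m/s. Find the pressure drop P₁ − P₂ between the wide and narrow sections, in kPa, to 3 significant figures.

Mass conservation (A₁v₁ = A₂v₂) gives v₂ = 1.04 × 199/23.3 = 8.86 m/s.
Bernoulli (h₁ = h₂): P₁ − P₂ = ½ρ(v₂² − v₁²).
P₁ − P₂ = ½·806·(8.86² − 1.04²) = ½·806·77.5 = 31200 Pa.

ΔP = 31.2 kPa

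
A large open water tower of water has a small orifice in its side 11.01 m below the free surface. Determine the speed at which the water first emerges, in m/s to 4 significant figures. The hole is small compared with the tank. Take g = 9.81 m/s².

v ≈ 14.70 m/s

The surface is effectively still and both ends are open, so ½v² = gh and v = √(2·9.81·11.01) = 14.70 m/s.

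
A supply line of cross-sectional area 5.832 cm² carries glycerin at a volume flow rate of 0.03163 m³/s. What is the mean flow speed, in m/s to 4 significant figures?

v ≈ 54.24 m/s

Q = 0.03163 m³/s = 0.03163 m³/s.
v = Q/A = 0.03163 / 0.0005832 = 54.24 m/s.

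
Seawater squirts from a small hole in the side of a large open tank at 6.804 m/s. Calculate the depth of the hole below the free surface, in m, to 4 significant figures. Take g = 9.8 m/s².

h ≈ 2.362 m

Torricelli: v = √(2gh), so h = v²/(2g).
h = 6.804²/(2·9.8) = 46.29/19.60 = 2.362 m.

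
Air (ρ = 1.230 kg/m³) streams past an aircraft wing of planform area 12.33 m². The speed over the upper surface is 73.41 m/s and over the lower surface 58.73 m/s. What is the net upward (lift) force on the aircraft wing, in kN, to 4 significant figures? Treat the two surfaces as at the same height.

The faster flow above has the lower pressure; Bernoulli (same height) gives ΔP = ½ρ(v_up² − v_low²).
ΔP = ½·1.230·(73.41² − 58.73²) = 1193 Pa.
Lift = ΔP · A = 1193 × 12.33 = 14710 N.

F ≈ 14.71 kN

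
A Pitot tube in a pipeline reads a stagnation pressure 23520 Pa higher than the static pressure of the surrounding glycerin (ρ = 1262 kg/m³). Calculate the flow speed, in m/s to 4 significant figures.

6.105 m/s

The dynamic pressure equals the rise in static pressure at the stagnation point: ΔP = ½ρv².
v = √(2ΔP/ρ) = √(2·23520/1262) = 6.105 m/s.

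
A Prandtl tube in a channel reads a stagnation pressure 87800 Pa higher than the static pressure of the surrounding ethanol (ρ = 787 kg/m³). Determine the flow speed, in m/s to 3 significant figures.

Bernoulli between the free stream and the stagnation point: ½ρv² = P_stag − P_static.
v = √(2ΔP/ρ) = √(2·87800/787) = 14.9 m/s.

v = 14.9 m/s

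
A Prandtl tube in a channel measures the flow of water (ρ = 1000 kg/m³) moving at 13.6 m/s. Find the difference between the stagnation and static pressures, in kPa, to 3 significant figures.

ΔP = 92.5 kPa

Bernoulli between the free stream and the stagnation point: ½ρv² = P_stag − P_static.
ΔP = ½·1000·13.6² = 92500 Pa.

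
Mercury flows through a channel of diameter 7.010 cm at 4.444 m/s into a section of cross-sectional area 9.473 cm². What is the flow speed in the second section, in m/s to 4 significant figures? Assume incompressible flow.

v₂ = 18.11 m/s

Mass conservation (A₁v₁ = A₂v₂) gives v₂ = 4.444 × 38.59/9.473 = 18.11 m/s.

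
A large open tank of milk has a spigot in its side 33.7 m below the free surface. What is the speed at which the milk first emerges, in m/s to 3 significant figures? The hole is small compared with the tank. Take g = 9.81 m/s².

25.7 m/s

Bernoulli from surface to hole (P equal, v_surface ≈ 0): v = √(2gh) = √(2×9.81×33.7) = 25.7 m/s.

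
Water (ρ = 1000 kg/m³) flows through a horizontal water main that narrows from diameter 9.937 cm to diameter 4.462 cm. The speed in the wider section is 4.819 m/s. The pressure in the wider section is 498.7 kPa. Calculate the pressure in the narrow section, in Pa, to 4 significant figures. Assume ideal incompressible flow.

Mass conservation (A₁v₁ = A₂v₂) gives v₂ = 4.819 × 77.55/15.64 = 23.90 m/s.
Along the horizontal streamline, P + ½ρv² is constant.
P₂ = P₁ − ½ρ(v₂² − v₁²) = 498700 − ½·1000·(23.90² − 4.819²) = 498700 − 274000 = 224700 Pa.

P₂ = 224700 Pa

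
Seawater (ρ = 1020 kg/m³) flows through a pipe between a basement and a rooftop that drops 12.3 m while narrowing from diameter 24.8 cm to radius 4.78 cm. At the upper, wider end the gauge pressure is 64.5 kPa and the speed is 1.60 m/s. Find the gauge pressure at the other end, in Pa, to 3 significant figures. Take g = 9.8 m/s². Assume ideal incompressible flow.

130000 Pa

By continuity, v₂ = v₁·A₁/A₂ = 1.60·(483/71.8) = 10.8 m/s.
Energy conservation along the streamline gives P₂ = P₁ − ½ρ(v₂² − v₁²) − ρg(h₂ − h₁).
P₂ = 64500 + ½·1020·(1.60² − 10.8²) − 1020·9.8·(−12.3) = 64500 + (-57800) − (-123000) = 130000 Pa.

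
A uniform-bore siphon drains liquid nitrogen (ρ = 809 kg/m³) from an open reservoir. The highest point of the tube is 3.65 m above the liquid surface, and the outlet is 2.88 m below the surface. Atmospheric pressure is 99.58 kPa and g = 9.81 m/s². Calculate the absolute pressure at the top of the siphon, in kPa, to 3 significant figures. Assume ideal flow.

Bernoulli surface→outlet gives ½v² = g·h_out, so v = √(2·9.81·2.88) = 7.52 m/s.
The bore is uniform, so the speed at the crest is the same v. Bernoulli surface→crest: P_atm = P_top + ½ρv² + ρg·h_top.
P_top = 99580 − ½·809·7.52² − 809·9.81·3.65 = 47800 Pa.

P_top = 47.8 kPa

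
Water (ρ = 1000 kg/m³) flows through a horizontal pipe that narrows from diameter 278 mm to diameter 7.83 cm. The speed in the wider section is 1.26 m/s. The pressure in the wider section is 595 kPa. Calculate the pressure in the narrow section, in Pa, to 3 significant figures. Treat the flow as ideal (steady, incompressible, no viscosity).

P₂ ≈ 470000 Pa

Mass conservation (A₁v₁ = A₂v₂) gives v₂ = 1.26 × 607/48.2 = 15.9 m/s.
Bernoulli (h₁ = h₂): P₁ − P₂ = ½ρ(v₂² − v₁²).
P₂ = P₁ − ½ρ(v₂² − v₁²) = 595000 − ½·1000·(15.9² − 1.26²) = 595000 − 125000 = 470000 Pa.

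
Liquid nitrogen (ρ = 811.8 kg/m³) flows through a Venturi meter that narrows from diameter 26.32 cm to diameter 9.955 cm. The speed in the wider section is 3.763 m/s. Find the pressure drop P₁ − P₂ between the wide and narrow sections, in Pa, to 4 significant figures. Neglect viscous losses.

The volume flow rate is constant, so v₂ = (A₁/A₂)v₁ = (544.1/77.83)·3.763 = 26.30 m/s.
Along the horizontal streamline, P + ½ρv² is constant.
P₁ − P₂ = ½·811.8·(26.30² − 3.763²) = ½·811.8·677.7 = 275100 Pa.

275100 Pa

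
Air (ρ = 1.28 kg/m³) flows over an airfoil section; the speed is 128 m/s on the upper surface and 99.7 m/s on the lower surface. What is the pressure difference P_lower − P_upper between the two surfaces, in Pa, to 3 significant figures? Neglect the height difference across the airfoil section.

Bernoulli (same height): P_lower − P_upper = ½ρ(v_upper² − v_lower²).
ΔP = ½·1.28·(128² − 99.7²) = 4120 Pa.

ΔP ≈ 4120 Pa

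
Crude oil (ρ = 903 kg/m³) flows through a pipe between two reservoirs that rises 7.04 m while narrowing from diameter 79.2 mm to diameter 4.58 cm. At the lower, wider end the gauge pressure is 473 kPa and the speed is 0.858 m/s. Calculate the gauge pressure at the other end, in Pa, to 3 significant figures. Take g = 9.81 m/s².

P₂ ≈ 408000 Pa

By continuity, v₂ = v₁·A₁/A₂ = 0.858·(49.3/16.5) = 2.57 m/s.
Energy conservation along the streamline gives P₂ = P₁ − ½ρ(v₂² − v₁²) − ρg(h₂ − h₁).
P₂ = 473000 + ½·903·(0.858² − 2.57²) − 903·9.81·(+7.04) = 473000 + (-2640) − (62400) = 408000 Pa.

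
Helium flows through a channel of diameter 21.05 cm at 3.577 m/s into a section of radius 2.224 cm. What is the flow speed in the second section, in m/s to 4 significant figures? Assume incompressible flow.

v₂ ≈ 80.11 m/s

By continuity, v₂ = v₁·A₁/A₂ = 3.577·(348.0/15.54) = 80.11 m/s.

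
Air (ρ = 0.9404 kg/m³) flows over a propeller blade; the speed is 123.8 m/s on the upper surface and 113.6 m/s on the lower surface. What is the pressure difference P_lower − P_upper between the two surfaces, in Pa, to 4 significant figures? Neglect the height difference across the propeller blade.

With negligible Δh, P + ½ρv² is constant, so P_low − P_up = ½ρ(v_up² − v_low²).
ΔP = ½·0.9404·(123.8² − 113.6²) = 1139 Pa.

ΔP ≈ 1139 Pa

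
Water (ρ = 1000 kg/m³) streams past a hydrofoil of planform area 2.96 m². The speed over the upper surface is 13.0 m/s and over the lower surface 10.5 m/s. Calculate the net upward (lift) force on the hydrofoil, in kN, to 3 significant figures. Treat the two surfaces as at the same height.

F ≈ 87.0 kN

With equal heights on the two surfaces, Bernoulli gives P_lower − P_upper = ½ρ(v_upper² − v_lower²).
ΔP = ½·1000·(13.0² − 10.5²) = 29400 Pa.
Lift = ΔP · A = 29400 × 2.96 = 87000 N.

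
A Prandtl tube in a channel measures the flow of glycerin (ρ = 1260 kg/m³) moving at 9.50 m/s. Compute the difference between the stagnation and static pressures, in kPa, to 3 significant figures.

ΔP = 56.9 kPa

The dynamic pressure equals the rise in static pressure at the stagnation point: ΔP = ½ρv².
ΔP = ½·1260·9.50² = 56900 Pa.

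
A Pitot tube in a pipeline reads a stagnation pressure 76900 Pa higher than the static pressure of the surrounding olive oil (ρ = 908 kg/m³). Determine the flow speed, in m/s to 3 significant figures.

Bernoulli between the free stream and the stagnation point: ½ρv² = P_stag − P_static.
v = √(2ΔP/ρ) = √(2·76900/908) = 13.0 m/s.

v = 13.0 m/s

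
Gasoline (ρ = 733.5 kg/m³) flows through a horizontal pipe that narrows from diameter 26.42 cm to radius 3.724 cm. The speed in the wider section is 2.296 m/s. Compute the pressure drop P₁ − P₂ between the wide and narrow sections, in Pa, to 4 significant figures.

ΔP ≈ 304200 Pa

By continuity, v₂ = v₁·A₁/A₂ = 2.296·(548.2/43.57) = 28.89 m/s.
The pipe is horizontal, so Bernoulli reduces to P₁ + ½ρv₁² = P₂ + ½ρv₂².
P₁ − P₂ = ½·733.5·(28.89² − 2.296²) = ½·733.5·829.4 = 304200 Pa.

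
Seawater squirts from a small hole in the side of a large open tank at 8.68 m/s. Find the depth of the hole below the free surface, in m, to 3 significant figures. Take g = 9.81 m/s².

3.84 m

Inverting v = √(2gh) gives h = v² / 2g.
h = 8.68²/(2·9.81) = 75.3/19.62 = 3.84 m.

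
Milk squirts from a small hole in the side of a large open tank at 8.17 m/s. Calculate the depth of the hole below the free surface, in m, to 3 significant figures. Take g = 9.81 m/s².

h ≈ 3.40 m

Torricelli: v = √(2gh), so h = v²/(2g).
h = 8.17²/(2·9.81) = 66.7/19.62 = 3.40 m.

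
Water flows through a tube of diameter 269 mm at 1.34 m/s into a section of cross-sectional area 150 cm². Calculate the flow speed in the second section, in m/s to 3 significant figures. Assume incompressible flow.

5.08 m/s

Continuity gives A₁v₁ = A₂v₂, so v₂ = (568 cm²)/(150 cm²) × 1.34 m/s = 5.08 m/s.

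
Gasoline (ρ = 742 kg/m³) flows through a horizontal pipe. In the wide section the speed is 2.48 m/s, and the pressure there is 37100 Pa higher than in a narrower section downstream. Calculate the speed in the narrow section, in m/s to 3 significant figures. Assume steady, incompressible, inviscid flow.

Along the level pipe P + ½ρv² is conserved, hence v₂² = v₁² + 2(P₁ − P₂)/ρ.
v₂ = √(2.48² + 2·37100/742) = √(6.15 + 100) = 10.3 m/s.

v₂ ≈ 10.3 m/s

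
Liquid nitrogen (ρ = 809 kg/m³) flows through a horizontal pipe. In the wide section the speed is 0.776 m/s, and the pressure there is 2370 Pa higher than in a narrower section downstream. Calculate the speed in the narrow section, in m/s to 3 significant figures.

With h₁ = h₂, rearranging Bernoulli gives v₂ = √(v₁² + 2ΔP/ρ).
v₂ = √(0.776² + 2·2370/809) = √(0.602 + 5.86) = 2.54 m/s.

v₂ ≈ 2.54 m/s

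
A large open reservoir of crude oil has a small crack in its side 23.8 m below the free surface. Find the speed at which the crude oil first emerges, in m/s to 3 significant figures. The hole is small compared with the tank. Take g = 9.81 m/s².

The surface is effectively still and both ends are open, so ½v² = gh and v = √(2·9.81·23.8) = 21.6 m/s.

21.6 m/s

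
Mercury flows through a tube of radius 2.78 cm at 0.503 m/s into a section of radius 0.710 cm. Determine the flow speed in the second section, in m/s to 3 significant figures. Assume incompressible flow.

The volume flow rate is constant, so v₂ = (A₁/A₂)v₁ = (24.3/1.58)·0.503 = 7.71 m/s.

v₂ ≈ 7.71 m/s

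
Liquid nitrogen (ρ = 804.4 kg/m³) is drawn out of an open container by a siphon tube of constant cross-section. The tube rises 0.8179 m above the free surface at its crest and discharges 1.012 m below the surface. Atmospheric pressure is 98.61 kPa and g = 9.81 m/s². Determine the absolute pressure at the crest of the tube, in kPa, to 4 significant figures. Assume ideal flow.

From the surface to the outlet (both open to atmosphere, surface at rest): v = √(2g·h_out) = √(2·9.81·1.012) = 4.456 m/s.
The bore is uniform, so the speed at the crest is the same v. Bernoulli surface→crest: P_atm = P_top + ½ρv² + ρg·h_top.
P_top = 98610 − ½·804.4·4.456² − 804.4·9.81·0.8179 = 84170 Pa.

P_top = 84.17 kPa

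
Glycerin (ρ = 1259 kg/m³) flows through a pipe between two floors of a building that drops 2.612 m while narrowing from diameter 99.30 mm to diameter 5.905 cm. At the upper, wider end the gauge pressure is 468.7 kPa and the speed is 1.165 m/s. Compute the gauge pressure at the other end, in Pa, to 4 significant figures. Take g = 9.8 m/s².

494900 Pa

Mass conservation (A₁v₁ = A₂v₂) gives v₂ = 1.165 × 77.44/27.39 = 3.294 m/s.
Bernoulli: P₁ + ½ρv₁² + ρg h₁ = P₂ + ½ρv₂² + ρg h₂, so P₂ = P₁ + ½ρ(v₁² − v₂²) − ρg(h₂ − h₁).
P₂ = 468700 + ½·1259·(1.165² − 3.294²) − 1259·9.8·(−2.612) = 468700 + (-5978) − (-32230) = 494900 Pa.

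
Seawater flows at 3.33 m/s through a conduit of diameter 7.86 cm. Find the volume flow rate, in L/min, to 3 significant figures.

969 L/min

Q = A·v = 0.00485 m² × 3.33 m/s = 0.0162 m³/s.
Converting: 0.0162 m³/s × 60000 = 969 L/min.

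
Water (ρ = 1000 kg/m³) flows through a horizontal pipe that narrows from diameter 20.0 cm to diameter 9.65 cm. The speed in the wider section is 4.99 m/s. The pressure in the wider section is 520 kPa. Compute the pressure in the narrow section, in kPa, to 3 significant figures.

By continuity, v₂ = v₁·A₁/A₂ = 4.99·(314/73.1) = 21.4 m/s.
The pipe is horizontal, so Bernoulli reduces to P₁ + ½ρv₁² = P₂ + ½ρv₂².
P₂ = P₁ − ½ρ(v₂² − v₁²) = 520000 − ½·1000·(21.4² − 4.99²) = 520000 − 217000 = 303000 Pa.

303 kPa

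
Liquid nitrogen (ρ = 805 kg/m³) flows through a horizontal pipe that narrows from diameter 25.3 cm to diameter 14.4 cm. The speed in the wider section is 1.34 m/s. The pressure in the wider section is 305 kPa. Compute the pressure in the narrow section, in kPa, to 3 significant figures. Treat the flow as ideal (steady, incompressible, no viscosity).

P₂ = 299 kPa

Mass conservation (A₁v₁ = A₂v₂) gives v₂ = 1.34 × 503/163 = 4.14 m/s.
Along the horizontal streamline, P + ½ρv² is constant.
P₂ = P₁ − ½ρ(v₂² − v₁²) = 305000 − ½·805·(4.14² − 1.34²) = 305000 − 6160 = 299000 Pa.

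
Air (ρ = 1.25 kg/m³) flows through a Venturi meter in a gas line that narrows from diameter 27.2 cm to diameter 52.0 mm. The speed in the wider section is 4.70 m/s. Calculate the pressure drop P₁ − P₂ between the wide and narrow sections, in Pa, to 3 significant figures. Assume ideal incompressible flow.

ΔP ≈ 10300 Pa

Continuity gives A₁v₁ = A₂v₂, so v₂ = (581 cm²)/(21.2 cm²) × 4.70 m/s = 129 m/s.
Bernoulli (h₁ = h₂): P₁ − P₂ = ½ρ(v₂² − v₁²).
P₁ − P₂ = ½·1.25·(129² − 4.70²) = ½·1.25·16500 = 10300 Pa.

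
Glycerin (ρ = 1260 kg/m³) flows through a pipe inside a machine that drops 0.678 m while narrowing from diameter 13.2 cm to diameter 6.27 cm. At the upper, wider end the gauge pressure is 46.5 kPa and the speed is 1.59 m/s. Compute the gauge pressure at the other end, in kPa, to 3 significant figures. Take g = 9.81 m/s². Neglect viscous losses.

25.2 kPa

The volume flow rate is constant, so v₂ = (A₁/A₂)v₁ = (137/30.9)·1.59 = 7.05 m/s.
Energy conservation along the streamline gives P₂ = P₁ − ½ρ(v₂² − v₁²) − ρg(h₂ − h₁).
P₂ = 46500 + ½·1260·(1.59² − 7.05²) − 1260·9.81·(−0.678) = 46500 + (-29700) − (-8380) = 25200 Pa.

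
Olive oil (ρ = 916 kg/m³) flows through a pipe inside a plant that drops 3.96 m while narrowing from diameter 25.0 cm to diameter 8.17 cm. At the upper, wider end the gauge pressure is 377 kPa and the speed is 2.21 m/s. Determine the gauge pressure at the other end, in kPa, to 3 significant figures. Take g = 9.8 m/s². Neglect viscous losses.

Continuity gives A₁v₁ = A₂v₂, so v₂ = (491 cm²)/(52.4 cm²) × 2.21 m/s = 20.7 m/s.
Applying Bernoulli between the two ends and solving for P₂: P₂ = P₁ + ½ρ(v₁² − v₂²) − ρgΔh.
P₂ = 377000 + ½·916·(2.21² − 20.7²) − 916·9.8·(−3.96) = 377000 + (-194000) − (-35500) = 219000 Pa.

P₂ ≈ 219 kPa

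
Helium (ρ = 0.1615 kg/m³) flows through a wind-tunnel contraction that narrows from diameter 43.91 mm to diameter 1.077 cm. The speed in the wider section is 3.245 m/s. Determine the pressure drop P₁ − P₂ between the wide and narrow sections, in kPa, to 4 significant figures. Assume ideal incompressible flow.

ΔP ≈ 0.2341 kPa

Mass conservation (A₁v₁ = A₂v₂) gives v₂ = 3.245 × 15.14/0.9110 = 53.94 m/s.
Along the horizontal streamline, P + ½ρv² is constant.
P₁ − P₂ = ½·0.1615·(53.94² − 3.245²) = ½·0.1615·2899 = 234.1 Pa.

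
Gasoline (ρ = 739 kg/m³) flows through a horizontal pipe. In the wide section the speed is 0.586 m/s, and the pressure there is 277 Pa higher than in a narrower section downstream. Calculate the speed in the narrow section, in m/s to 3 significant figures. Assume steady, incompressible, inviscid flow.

With h₁ = h₂, rearranging Bernoulli gives v₂ = √(v₁² + 2ΔP/ρ).
v₂ = √(0.586² + 2·277/739) = √(0.343 + 0.750) = 1.05 m/s.

v₂ ≈ 1.05 m/s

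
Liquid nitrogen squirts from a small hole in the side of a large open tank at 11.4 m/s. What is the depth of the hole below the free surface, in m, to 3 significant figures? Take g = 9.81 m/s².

h ≈ 6.62 m

Inverting v = √(2gh) gives h = v² / 2g.
h = 11.4²/(2·9.81) = 130/19.62 = 6.62 m.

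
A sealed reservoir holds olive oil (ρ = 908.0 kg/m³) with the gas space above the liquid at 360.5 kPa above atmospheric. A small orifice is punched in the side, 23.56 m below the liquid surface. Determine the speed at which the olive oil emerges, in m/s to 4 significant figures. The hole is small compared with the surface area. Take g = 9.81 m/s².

Take point 1 at the surface (v₁ ≈ 0) and point 2 at the hole (at atmospheric pressure). Bernoulli: P₁ + ρg h = P_atm + ½ρv₂².
With P₁ − P_atm = 360500 Pa, v₂ = √(2gh + 2ΔP/ρ) = √(2·9.81·23.56 + 2·360500/908.0) = 35.44 m/s.

v ≈ 35.44 m/s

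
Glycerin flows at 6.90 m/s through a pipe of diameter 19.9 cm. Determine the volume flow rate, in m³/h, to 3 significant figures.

Q = 773 m³/h

Q = A·v = 0.0311 m² × 6.90 m/s = 0.215 m³/s.
Converting: 0.215 m³/s × 3600 = 773 m³/h.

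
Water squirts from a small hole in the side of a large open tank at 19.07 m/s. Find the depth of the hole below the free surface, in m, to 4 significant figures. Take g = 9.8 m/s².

Inverting v = √(2gh) gives h = v² / 2g.
h = 19.07²/(2·9.8) = 363.7/19.60 = 18.55 m.

h = 18.55 m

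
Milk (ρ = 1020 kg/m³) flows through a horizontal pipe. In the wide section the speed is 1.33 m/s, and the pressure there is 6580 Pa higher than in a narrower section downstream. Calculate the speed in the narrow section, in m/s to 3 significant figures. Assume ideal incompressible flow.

v₂ ≈ 3.83 m/s

With h₁ = h₂, rearranging Bernoulli gives v₂ = √(v₁² + 2ΔP/ρ).
v₂ = √(1.33² + 2·6580/1020) = √(1.77 + 12.9) = 3.83 m/s.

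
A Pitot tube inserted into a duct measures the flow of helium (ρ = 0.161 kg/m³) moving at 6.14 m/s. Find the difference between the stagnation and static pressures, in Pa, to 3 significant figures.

Bernoulli between the free stream and the stagnation point: ½ρv² = P_stag − P_static.
ΔP = ½·0.161·6.14² = 3.03 Pa.

ΔP = 3.03 Pa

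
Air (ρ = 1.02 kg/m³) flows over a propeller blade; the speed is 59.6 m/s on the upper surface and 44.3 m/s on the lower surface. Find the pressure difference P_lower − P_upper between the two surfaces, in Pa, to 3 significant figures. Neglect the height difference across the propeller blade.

811 Pa

The pressure is lower where the speed is higher: ΔP = ½ρ(v_up² − v_low²).
ΔP = ½·1.02·(59.6² − 44.3²) = 811 Pa.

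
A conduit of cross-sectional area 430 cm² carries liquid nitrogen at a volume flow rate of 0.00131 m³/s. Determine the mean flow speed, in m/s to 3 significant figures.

Q = 0.00131 m³/s = 0.00131 m³/s.
v = Q/A = 0.00131 / 0.0430 = 0.0305 m/s.

v ≈ 0.0305 m/s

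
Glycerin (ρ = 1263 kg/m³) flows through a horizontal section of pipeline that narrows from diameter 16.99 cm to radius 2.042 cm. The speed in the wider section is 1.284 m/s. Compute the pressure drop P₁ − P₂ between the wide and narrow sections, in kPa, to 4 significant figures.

Continuity gives A₁v₁ = A₂v₂, so v₂ = (226.7 cm²)/(13.10 cm²) × 1.284 m/s = 22.22 m/s.
Bernoulli (h₁ = h₂): P₁ − P₂ = ½ρ(v₂² − v₁²).
P₁ − P₂ = ½·1263·(22.22² − 1.284²) = ½·1263·492.2 = 310800 Pa.

ΔP = 310.8 kPa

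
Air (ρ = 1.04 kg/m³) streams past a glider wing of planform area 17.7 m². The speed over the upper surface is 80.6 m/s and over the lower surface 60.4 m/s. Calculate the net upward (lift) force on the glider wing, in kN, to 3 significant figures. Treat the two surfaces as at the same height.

With equal heights on the two surfaces, Bernoulli gives P_lower − P_upper = ½ρ(v_upper² − v_lower²).
ΔP = ½·1.04·(80.6² − 60.4²) = 1480 Pa.
Lift = ΔP · A = 1480 × 17.7 = 26200 N.

F ≈ 26.2 kN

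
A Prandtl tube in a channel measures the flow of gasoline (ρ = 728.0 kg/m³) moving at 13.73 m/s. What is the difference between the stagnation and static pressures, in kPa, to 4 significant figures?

Bernoulli between the free stream and the stagnation point: ½ρv² = P_stag − P_static.
ΔP = ½·728.0·13.73² = 68620 Pa.

ΔP ≈ 68.62 kPa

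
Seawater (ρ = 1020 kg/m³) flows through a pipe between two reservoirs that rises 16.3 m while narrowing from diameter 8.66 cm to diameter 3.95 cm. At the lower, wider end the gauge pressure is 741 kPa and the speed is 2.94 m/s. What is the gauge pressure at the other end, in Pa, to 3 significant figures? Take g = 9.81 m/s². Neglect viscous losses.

The volume flow rate is constant, so v₂ = (A₁/A₂)v₁ = (58.9/12.3)·2.94 = 14.1 m/s.
Bernoulli: P₁ + ½ρv₁² + ρg h₁ = P₂ + ½ρv₂² + ρg h₂, so P₂ = P₁ + ½ρ(v₁² − v₂²) − ρg(h₂ − h₁).
P₂ = 741000 + ½·1020·(2.94² − 14.1²) − 1020·9.81·(+16.3) = 741000 + (-97400) − (163000) = 480000 Pa.

480000 Pa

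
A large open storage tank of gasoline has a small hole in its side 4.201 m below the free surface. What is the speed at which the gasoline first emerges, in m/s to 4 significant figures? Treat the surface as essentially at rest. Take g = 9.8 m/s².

Torricelli's result v = √(2gh) gives v = √(2·9.8·4.201) = 9.074 m/s.

9.074 m/s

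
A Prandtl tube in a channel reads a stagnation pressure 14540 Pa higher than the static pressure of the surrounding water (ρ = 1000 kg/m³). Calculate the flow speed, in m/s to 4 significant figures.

Bernoulli between the free stream and the stagnation point: ½ρv² = P_stag − P_static.
v = √(2ΔP/ρ) = √(2·14540/1000) = 5.393 m/s.

5.393 m/s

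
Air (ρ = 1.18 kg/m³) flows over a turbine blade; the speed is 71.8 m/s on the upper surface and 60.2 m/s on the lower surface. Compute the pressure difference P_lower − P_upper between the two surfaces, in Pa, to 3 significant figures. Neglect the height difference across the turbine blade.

With negligible Δh, P + ½ρv² is constant, so P_low − P_up = ½ρ(v_up² − v_low²).
ΔP = ½·1.18·(71.8² − 60.2²) = 903 Pa.

903 Pa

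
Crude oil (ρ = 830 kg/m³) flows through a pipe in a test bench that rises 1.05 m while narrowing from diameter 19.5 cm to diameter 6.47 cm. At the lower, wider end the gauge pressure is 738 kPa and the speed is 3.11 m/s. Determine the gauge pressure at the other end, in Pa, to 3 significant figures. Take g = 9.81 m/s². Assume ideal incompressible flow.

Mass conservation (A₁v₁ = A₂v₂) gives v₂ = 3.11 × 299/32.9 = 28.3 m/s.
Applying Bernoulli between the two ends and solving for P₂: P₂ = P₁ + ½ρ(v₁² − v₂²) − ρgΔh.
P₂ = 738000 + ½·830·(3.11² − 28.3²) − 830·9.81·(+1.05) = 738000 + (-327000) − (8550) = 402000 Pa.

P₂ = 402000 Pa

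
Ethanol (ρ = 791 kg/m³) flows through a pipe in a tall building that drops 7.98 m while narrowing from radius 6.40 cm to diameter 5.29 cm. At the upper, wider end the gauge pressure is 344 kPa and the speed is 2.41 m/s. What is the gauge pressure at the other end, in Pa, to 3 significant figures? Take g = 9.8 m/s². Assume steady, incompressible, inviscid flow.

329000 Pa

Continuity gives A₁v₁ = A₂v₂, so v₂ = (129 cm²)/(22.0 cm²) × 2.41 m/s = 14.1 m/s.
Energy conservation along the streamline gives P₂ = P₁ − ½ρ(v₂² − v₁²) − ρg(h₂ − h₁).
P₂ = 344000 + ½·791·(2.41² − 14.1²) − 791·9.8·(−7.98) = 344000 + (-76400) − (-61900) = 329000 Pa.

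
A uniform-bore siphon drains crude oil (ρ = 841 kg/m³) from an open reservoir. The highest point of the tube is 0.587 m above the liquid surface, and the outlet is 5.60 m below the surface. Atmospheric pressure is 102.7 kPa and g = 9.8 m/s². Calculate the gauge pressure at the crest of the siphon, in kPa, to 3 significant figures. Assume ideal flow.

Bernoulli surface→outlet gives ½v² = g·h_out, so v = √(2·9.8·5.60) = 10.5 m/s.
Continuity keeps v the same throughout the tube; from surface to crest, P_atm + 0 = P_top + ½ρv² + ρg·h_top.
P_top = 102700 − ½·841·10.5² − 841·9.8·0.587 = 51700 Pa. So P_gauge = P_top − P_atm = -51000 Pa.

P_gauge ≈ -51.0 kPa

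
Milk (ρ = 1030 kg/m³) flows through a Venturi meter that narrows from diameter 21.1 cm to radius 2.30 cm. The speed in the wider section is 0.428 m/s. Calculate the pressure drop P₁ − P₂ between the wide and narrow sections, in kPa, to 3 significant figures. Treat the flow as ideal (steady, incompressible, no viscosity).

ΔP ≈ 41.7 kPa

Continuity gives A₁v₁ = A₂v₂, so v₂ = (350 cm²)/(16.6 cm²) × 0.428 m/s = 9.01 m/s.
The pipe is horizontal, so Bernoulli reduces to P₁ + ½ρv₁² = P₂ + ½ρv₂².
P₁ − P₂ = ½·1030·(9.01² − 0.428²) = ½·1030·80.9 = 41700 Pa.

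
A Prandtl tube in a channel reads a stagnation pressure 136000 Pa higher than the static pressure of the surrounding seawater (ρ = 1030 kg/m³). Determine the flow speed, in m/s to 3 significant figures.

v ≈ 16.3 m/s

The dynamic pressure equals the rise in static pressure at the stagnation point: ΔP = ½ρv².
v = √(2ΔP/ρ) = √(2·136000/1030) = 16.3 m/s.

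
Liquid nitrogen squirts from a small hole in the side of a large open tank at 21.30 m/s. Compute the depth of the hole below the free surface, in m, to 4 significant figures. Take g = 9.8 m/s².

Torricelli: v = √(2gh), so h = v²/(2g).
h = 21.30²/(2·9.8) = 453.7/19.60 = 23.15 m.

h ≈ 23.15 m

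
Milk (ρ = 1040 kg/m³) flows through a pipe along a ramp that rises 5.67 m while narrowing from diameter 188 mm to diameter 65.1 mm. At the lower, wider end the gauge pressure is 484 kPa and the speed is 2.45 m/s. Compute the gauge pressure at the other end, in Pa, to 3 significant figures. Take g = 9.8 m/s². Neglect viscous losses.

P₂ = 212000 Pa

Mass conservation (A₁v₁ = A₂v₂) gives v₂ = 2.45 × 278/33.3 = 20.4 m/s.
Energy conservation along the streamline gives P₂ = P₁ − ½ρ(v₂² − v₁²) − ρg(h₂ − h₁).
P₂ = 484000 + ½·1040·(2.45² − 20.4²) − 1040·9.8·(+5.67) = 484000 + (-214000) − (57800) = 212000 Pa.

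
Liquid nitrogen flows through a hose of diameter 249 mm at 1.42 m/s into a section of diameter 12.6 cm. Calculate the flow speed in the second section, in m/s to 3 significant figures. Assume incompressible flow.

5.55 m/s

Continuity gives A₁v₁ = A₂v₂, so v₂ = (487 cm²)/(125 cm²) × 1.42 m/s = 5.55 m/s.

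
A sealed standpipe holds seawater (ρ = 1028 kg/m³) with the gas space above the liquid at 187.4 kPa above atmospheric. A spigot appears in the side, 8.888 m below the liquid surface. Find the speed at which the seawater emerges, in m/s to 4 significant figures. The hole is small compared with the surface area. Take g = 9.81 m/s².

Take point 1 at the surface (v₁ ≈ 0) and point 2 at the hole (at atmospheric pressure). Bernoulli: P₁ + ρg h = P_atm + ½ρv₂².
With P₁ − P_atm = 187400 Pa, v₂ = √(2gh + 2ΔP/ρ) = √(2·9.81·8.888 + 2·187400/1028) = 23.22 m/s.

v ≈ 23.22 m/s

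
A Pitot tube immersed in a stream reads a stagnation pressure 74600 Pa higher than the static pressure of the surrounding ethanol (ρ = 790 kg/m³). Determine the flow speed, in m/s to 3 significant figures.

v ≈ 13.7 m/s

At the stagnation point the flow is brought to rest, so Bernoulli gives P_stag − P_static = ½ρv².
v = √(2ΔP/ρ) = √(2·74600/790) = 13.7 m/s.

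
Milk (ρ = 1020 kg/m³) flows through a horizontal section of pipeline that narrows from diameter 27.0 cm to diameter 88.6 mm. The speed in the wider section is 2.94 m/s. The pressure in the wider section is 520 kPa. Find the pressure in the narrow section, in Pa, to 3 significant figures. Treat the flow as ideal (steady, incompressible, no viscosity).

By continuity, v₂ = v₁·A₁/A₂ = 2.94·(573/61.7) = 27.3 m/s.
With no height change, Bernoulli's equation is P₁ + ½ρv₁² = P₂ + ½ρv₂².
P₂ = P₁ − ½ρ(v₂² − v₁²) = 520000 − ½·1020·(27.3² − 2.94²) = 520000 − 376000 = 144000 Pa.

144000 Pa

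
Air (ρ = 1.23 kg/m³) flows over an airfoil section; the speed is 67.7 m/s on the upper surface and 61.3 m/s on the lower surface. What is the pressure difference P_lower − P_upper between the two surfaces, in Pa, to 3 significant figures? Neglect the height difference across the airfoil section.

508 Pa

With negligible Δh, P + ½ρv² is constant, so P_low − P_up = ½ρ(v_up² − v_low²).
ΔP = ½·1.23·(67.7² − 61.3²) = 508 Pa.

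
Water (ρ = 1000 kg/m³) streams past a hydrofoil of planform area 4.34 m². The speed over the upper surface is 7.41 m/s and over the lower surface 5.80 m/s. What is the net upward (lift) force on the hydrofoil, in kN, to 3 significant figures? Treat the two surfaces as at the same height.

F ≈ 46.2 kN

The faster flow above has the lower pressure; Bernoulli (same height) gives ΔP = ½ρ(v_up² − v_low²).
ΔP = ½·1000·(7.41² − 5.80²) = 10600 Pa.
Lift = ΔP · A = 10600 × 4.34 = 46200 N.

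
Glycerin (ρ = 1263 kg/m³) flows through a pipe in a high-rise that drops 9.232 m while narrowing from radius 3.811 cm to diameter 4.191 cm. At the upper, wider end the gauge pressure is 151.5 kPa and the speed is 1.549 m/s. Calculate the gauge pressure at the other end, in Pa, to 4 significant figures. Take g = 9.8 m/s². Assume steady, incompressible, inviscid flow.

Continuity gives A₁v₁ = A₂v₂, so v₂ = (45.63 cm²)/(13.80 cm²) × 1.549 m/s = 5.123 m/s.
Bernoulli: P₁ + ½ρv₁² + ρg h₁ = P₂ + ½ρv₂² + ρg h₂, so P₂ = P₁ + ½ρ(v₁² − v₂²) − ρg(h₂ − h₁).
P₂ = 151500 + ½·1263·(1.549² − 5.123²) − 1263·9.8·(−9.232) = 151500 + (-15060) − (-114300) = 250700 Pa.

P₂ = 250700 Pa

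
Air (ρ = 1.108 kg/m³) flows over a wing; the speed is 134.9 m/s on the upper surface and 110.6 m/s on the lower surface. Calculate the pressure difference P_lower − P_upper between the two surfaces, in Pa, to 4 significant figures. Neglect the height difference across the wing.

3305 Pa

Bernoulli (same height): P_lower − P_upper = ½ρ(v_upper² − v_lower²).
ΔP = ½·1.108·(134.9² − 110.6²) = 3305 Pa.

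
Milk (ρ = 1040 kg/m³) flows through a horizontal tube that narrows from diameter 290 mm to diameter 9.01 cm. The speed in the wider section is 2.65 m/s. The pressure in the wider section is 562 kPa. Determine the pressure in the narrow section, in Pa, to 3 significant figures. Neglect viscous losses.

Continuity gives A₁v₁ = A₂v₂, so v₂ = (661 cm²)/(63.8 cm²) × 2.65 m/s = 27.5 m/s.
Along the horizontal streamline, P + ½ρv² is constant.
P₂ = P₁ − ½ρ(v₂² − v₁²) = 562000 − ½·1040·(27.5² − 2.65²) = 562000 − 388000 = 174000 Pa.

P₂ ≈ 174000 Pa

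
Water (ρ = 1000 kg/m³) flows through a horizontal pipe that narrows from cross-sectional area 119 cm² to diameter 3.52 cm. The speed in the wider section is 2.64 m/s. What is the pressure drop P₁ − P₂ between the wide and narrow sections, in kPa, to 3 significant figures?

Continuity gives A₁v₁ = A₂v₂, so v₂ = (119 cm²)/(9.73 cm²) × 2.64 m/s = 32.3 m/s.
Bernoulli (h₁ = h₂): P₁ − P₂ = ½ρ(v₂² − v₁²).
P₁ − P₂ = ½·1000·(32.3² − 2.64²) = ½·1000·1040 = 518000 Pa.

ΔP ≈ 518 kPa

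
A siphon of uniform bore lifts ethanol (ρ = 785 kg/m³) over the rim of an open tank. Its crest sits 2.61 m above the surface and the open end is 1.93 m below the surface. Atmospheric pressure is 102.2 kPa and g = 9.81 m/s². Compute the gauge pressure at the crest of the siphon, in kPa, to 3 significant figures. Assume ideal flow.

From the surface to the outlet (both open to atmosphere, surface at rest): v = √(2g·h_out) = √(2·9.81·1.93) = 6.15 m/s.
The bore is uniform, so the speed at the crest is the same v. Bernoulli surface→crest: P_atm = P_top + ½ρv² + ρg·h_top.
P_top = 102200 − ½·785·6.15² − 785·9.81·2.61 = 67200 Pa. So P_gauge = P_top − P_atm = -35000 Pa.

P_gauge ≈ -35.0 kPa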